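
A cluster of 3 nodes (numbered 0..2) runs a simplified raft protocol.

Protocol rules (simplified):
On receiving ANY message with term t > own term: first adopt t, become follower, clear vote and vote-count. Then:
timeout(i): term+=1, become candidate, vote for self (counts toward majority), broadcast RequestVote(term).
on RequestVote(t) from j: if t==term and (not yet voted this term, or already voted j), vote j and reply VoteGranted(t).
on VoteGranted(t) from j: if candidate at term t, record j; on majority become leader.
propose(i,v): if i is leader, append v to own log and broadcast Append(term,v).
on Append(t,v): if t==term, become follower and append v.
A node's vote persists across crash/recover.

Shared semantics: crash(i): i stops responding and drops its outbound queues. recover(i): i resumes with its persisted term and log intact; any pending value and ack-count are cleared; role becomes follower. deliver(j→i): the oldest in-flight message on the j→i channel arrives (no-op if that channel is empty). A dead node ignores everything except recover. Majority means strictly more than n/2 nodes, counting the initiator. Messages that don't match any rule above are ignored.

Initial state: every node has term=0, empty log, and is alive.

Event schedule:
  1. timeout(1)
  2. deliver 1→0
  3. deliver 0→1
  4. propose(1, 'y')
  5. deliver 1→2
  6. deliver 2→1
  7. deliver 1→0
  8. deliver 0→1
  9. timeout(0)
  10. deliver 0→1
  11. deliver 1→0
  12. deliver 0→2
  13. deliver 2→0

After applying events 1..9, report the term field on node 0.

2

e1 timeout(1): 1[cand,t=1,-]
e2 deliver 1→0: 0[foll,t=1,-]
e3 deliver 0→1: 1[lead,t=1,-]
e4 propose(1,'y'): 1[lead,t=1,y]
e5 deliver 1→2: 2[foll,t=1,-]
e6 deliver 2→1: ·
e7 deliver 1→0: 0[foll,t=1,y]
e8 deliver 0→1: ·
e9 timeout(0): 0[cand,t=2,y]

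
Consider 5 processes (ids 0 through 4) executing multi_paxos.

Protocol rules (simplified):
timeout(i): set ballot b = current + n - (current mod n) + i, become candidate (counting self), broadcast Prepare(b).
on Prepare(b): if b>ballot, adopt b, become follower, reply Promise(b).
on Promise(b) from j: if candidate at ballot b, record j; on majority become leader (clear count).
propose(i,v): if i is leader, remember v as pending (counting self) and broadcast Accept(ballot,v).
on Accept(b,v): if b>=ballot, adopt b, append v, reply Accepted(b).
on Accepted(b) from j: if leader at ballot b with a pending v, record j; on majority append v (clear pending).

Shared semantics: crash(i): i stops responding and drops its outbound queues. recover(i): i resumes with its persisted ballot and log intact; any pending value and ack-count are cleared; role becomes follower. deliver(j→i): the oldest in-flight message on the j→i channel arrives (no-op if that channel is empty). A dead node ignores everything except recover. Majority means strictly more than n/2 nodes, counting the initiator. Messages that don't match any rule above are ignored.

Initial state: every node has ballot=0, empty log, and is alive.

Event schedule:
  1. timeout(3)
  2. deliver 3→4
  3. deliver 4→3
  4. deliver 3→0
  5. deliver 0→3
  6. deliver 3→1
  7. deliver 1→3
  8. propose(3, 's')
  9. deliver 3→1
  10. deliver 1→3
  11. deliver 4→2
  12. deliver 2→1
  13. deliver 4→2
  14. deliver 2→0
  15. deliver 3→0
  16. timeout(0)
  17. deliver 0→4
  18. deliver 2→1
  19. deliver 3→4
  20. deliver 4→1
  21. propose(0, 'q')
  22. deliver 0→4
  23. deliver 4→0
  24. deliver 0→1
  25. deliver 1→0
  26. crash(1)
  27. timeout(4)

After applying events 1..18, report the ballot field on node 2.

0

1. timeout(3):  <3:cand b8 ->
2. deliver 3→4:  <4:foll b8 ->
3. deliver 4→3:  nop
4. deliver 3→0:  <0:foll b8 ->
5. deliver 0→3:  <3:lead b8 ->
6. deliver 3→1:  <1:foll b8 ->
7. deliver 1→3:  nop
8. propose(3,'s'):  nop
9. deliver 3→1:  <1:foll b8 s>
10. deliver 1→3:  nop
11. deliver 4→2:  nop
12. deliver 2→1:  nop
13. deliver 4→2:  nop
14. deliver 2→0:  nop
15. deliver 3→0:  <0:foll b8 s>
16. timeout(0):  <0:cand b10 s>
17. deliver 0→4:  <4:foll b10 ->
18. deliver 2→1:  nop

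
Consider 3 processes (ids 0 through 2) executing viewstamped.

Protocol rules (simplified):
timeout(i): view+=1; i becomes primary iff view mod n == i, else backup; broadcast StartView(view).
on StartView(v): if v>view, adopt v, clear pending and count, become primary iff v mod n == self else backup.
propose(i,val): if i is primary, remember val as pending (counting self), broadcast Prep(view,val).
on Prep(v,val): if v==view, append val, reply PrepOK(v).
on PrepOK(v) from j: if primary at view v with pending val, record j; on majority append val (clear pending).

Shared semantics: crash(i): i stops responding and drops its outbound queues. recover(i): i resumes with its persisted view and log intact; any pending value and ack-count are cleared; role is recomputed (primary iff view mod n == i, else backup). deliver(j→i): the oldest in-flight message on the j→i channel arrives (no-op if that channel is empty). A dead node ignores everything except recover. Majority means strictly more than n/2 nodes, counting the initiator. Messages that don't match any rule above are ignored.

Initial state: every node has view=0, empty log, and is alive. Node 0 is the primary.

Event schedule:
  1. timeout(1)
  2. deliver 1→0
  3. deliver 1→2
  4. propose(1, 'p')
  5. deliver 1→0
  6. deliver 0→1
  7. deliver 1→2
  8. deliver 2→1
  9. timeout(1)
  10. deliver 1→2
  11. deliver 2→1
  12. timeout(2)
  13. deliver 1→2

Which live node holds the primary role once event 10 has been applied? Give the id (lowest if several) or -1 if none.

after 1 — timeout(1): n1:prim/v1/[-]
after 2 — deliver 1→0: n0:back/v1/[-]
after 3 — deliver 1→2: n2:back/v1/[-]
after 4 — propose(1,'p'): ·
after 5 — deliver 1→0: n0:back/v1/[p]
after 6 — deliver 0→1: n1:prim/v1/[p]
after 7 — deliver 1→2: n2:back/v1/[p]
after 8 — deliver 2→1: ·
after 9 — timeout(1): n1:back/v2/[p]
after 10 — deliver 1→2: n2:prim/v2/[p]

2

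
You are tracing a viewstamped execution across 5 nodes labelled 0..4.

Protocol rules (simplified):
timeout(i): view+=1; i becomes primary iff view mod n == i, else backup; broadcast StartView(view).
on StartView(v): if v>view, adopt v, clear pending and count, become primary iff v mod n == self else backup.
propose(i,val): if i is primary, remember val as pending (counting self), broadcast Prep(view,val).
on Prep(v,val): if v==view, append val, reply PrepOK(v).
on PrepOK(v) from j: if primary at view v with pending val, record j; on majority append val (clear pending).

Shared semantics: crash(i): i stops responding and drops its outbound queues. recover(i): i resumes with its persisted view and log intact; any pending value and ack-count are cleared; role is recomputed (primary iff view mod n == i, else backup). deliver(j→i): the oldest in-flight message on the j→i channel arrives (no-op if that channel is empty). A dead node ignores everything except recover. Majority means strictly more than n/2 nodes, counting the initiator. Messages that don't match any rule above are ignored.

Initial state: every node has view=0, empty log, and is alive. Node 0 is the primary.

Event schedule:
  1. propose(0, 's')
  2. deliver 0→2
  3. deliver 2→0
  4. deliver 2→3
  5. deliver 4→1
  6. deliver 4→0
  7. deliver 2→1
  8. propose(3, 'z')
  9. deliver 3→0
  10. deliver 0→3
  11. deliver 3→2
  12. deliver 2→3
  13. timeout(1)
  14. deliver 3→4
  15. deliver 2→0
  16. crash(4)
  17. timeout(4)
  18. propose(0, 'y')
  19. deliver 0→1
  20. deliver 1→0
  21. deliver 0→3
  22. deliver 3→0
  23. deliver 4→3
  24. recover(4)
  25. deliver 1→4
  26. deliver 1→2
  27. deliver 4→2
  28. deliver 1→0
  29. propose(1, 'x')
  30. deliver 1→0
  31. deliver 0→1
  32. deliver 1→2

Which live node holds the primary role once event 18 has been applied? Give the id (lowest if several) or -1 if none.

0

step 1 propose(0,'s'): —
step 2 deliver 0→2: 2={back,v=0,log=s}
step 3 deliver 2→0: —
step 4 deliver 2→3: —
step 5 deliver 4→1: —
step 6 deliver 4→0: —
step 7 deliver 2→1: —
step 8 propose(3,'z'): —
step 9 deliver 3→0: —
step 10 deliver 0→3: 3={back,v=0,log=s}
step 11 deliver 3→2: —
step 12 deliver 2→3: —
step 13 timeout(1): 1={prim,v=1,log=-}
step 14 deliver 3→4: —
step 15 deliver 2→0: —
step 16 crash(4): 4={✗back,v=0,log=-}
step 17 timeout(4): —
step 18 propose(0,'y'): —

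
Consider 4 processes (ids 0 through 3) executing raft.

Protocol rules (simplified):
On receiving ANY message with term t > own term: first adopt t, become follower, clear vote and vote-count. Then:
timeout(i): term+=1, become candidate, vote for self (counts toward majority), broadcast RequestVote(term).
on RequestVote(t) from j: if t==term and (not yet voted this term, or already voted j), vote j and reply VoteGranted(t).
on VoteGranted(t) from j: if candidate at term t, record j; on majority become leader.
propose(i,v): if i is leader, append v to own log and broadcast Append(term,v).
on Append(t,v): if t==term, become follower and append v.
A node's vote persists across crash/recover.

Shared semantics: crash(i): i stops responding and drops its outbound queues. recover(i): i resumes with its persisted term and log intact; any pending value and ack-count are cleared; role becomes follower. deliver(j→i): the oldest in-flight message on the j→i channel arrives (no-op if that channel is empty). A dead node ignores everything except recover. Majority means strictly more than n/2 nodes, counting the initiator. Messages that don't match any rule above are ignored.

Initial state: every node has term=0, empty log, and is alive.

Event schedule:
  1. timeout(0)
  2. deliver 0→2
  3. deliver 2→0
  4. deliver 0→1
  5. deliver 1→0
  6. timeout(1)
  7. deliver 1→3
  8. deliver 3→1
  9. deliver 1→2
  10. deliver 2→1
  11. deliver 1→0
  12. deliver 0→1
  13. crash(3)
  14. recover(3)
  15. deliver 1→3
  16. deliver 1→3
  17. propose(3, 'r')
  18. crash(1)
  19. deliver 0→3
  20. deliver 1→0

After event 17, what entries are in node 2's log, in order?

empty

1. timeout(0):  <0:cand t1 ->
2. deliver 0→2:  <2:foll t1 ->
3. deliver 2→0:  nop
4. deliver 0→1:  <1:foll t1 ->
5. deliver 1→0:  <0:lead t1 ->
6. timeout(1):  <1:cand t2 ->
7. deliver 1→3:  <3:foll t2 ->
8. deliver 3→1:  nop
9. deliver 1→2:  <2:foll t2 ->
10. deliver 2→1:  <1:lead t2 ->
11. deliver 1→0:  <0:foll t2 ->
12. deliver 0→1:  nop
13. crash(3):  <3:✗foll t2 ->
14. recover(3):  <3:foll t2 ->
15. deliver 1→3:  nop
16. deliver 1→3:  nop
17. propose(3,'r'):  nop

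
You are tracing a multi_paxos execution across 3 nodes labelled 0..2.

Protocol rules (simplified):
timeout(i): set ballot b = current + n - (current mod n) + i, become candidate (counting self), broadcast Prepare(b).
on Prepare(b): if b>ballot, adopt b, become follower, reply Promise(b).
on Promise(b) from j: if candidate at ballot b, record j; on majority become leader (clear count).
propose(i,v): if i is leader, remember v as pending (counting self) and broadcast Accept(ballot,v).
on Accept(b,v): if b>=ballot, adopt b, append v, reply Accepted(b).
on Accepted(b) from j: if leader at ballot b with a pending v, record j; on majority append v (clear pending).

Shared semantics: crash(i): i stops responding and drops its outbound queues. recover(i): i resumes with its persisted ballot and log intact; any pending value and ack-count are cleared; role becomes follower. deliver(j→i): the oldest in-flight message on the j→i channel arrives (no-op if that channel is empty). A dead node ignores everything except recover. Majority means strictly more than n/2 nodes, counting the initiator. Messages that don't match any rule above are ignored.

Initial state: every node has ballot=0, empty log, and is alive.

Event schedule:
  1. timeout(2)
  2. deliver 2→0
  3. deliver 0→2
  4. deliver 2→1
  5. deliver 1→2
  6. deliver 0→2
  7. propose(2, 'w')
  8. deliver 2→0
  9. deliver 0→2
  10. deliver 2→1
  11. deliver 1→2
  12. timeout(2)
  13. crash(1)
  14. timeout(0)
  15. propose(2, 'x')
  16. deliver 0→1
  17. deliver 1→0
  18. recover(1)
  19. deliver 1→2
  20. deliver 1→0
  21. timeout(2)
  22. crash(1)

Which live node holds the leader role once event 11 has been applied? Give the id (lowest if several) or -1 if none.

1. timeout(2):  <2:cand b5 ->
2. deliver 2→0:  <0:foll b5 ->
3. deliver 0→2:  <2:lead b5 ->
4. deliver 2→1:  <1:foll b5 ->
5. deliver 1→2:  nop
6. deliver 0→2:  nop
7. propose(2,'w'):  nop
8. deliver 2→0:  <0:foll b5 w>
9. deliver 0→2:  <2:lead b5 w>
10. deliver 2→1:  <1:foll b5 w>
11. deliver 1→2:  nop

2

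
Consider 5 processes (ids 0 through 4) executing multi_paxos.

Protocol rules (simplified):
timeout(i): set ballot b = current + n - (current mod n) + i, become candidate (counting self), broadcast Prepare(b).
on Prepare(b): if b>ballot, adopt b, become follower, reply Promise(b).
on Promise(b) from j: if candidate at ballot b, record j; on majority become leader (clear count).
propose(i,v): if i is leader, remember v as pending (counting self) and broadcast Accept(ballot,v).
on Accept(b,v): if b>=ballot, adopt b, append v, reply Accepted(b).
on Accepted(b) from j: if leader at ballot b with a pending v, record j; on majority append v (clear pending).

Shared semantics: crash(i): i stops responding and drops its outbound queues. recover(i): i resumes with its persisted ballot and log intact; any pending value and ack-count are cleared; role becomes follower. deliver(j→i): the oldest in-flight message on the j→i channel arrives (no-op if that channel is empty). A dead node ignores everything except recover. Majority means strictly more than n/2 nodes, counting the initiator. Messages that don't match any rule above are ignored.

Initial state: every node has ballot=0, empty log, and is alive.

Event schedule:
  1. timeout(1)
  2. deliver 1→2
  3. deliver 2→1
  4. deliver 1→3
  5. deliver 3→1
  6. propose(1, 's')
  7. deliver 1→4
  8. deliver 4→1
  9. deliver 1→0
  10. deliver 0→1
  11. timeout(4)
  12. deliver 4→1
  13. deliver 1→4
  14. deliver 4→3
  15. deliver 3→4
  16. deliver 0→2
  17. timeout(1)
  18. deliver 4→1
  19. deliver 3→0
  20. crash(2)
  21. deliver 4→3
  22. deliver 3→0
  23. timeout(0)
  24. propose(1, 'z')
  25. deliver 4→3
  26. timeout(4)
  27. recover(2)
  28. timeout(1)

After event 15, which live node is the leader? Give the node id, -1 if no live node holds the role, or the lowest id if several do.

step 1 timeout(1): 1={cand,b=6,log=-}
step 2 deliver 1→2: 2={foll,b=6,log=-}
step 3 deliver 2→1: —
step 4 deliver 1→3: 3={foll,b=6,log=-}
step 5 deliver 3→1: 1={lead,b=6,log=-}
step 6 propose(1,'s'): —
step 7 deliver 1→4: 4={foll,b=6,log=-}
step 8 deliver 4→1: —
step 9 deliver 1→0: 0={foll,b=6,log=-}
step 10 deliver 0→1: —
step 11 timeout(4): 4={cand,b=14,log=-}
step 12 deliver 4→1: 1={foll,b=14,log=-}
step 13 deliver 1→4: —
step 14 deliver 4→3: 3={foll,b=14,log=-}
step 15 deliver 3→4: —

-1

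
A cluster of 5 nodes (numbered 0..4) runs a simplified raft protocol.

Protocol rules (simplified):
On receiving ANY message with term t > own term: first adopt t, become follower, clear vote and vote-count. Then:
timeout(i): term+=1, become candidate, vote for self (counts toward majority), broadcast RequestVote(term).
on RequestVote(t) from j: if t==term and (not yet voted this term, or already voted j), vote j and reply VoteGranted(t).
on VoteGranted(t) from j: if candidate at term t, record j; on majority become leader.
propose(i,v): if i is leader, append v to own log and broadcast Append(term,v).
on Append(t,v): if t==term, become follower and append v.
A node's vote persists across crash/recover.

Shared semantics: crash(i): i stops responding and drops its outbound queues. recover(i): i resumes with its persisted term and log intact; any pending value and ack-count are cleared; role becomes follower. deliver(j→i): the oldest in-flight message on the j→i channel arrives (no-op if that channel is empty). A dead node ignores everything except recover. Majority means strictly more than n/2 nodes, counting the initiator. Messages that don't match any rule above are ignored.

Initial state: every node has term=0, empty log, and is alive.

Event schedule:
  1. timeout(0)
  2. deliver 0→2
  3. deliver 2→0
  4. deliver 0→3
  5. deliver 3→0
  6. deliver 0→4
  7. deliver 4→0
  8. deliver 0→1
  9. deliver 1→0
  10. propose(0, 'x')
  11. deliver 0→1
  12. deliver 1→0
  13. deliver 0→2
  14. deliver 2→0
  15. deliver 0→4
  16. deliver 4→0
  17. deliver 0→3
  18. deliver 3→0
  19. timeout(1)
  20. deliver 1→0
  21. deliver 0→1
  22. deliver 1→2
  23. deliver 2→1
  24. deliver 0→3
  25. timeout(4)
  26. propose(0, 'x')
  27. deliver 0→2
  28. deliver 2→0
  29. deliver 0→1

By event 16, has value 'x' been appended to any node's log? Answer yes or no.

yes

after 1 — timeout(0): n0:cand/t1/[-]
after 2 — deliver 0→2: n2:foll/t1/[-]
after 3 — deliver 2→0: ·
after 4 — deliver 0→3: n3:foll/t1/[-]
after 5 — deliver 3→0: n0:lead/t1/[-]
after 6 — deliver 0→4: n4:foll/t1/[-]
after 7 — deliver 4→0: ·
after 8 — deliver 0→1: n1:foll/t1/[-]
after 9 — deliver 1→0: ·
after 10 — propose(0,'x'): n0:lead/t1/[x]
after 11 — deliver 0→1: n1:foll/t1/[x]
after 12 — deliver 1→0: ·
after 13 — deliver 0→2: n2:foll/t1/[x]
after 14 — deliver 2→0: ·
after 15 — deliver 0→4: n4:foll/t1/[x]
after 16 — deliver 4→0: ·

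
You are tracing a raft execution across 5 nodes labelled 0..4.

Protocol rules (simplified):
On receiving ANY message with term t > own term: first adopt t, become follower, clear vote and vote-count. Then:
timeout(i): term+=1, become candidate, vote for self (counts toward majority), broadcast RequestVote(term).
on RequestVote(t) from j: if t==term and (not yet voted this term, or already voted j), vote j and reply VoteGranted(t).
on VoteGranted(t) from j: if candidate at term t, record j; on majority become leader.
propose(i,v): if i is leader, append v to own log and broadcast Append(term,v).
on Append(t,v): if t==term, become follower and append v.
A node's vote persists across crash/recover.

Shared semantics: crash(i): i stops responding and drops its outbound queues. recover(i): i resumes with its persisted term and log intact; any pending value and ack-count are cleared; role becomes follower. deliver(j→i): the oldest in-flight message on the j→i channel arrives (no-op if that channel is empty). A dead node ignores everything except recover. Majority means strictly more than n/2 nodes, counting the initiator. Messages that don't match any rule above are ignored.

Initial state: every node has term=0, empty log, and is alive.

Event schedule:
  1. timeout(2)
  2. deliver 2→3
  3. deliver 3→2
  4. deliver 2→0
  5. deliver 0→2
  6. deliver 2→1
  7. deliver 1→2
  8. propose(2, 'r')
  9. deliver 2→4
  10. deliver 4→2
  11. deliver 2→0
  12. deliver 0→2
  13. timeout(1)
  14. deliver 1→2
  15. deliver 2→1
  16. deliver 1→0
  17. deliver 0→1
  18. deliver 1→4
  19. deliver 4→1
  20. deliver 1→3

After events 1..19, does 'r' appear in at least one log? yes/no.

e1 timeout(2): 2[cand,t=1,-]
e2 deliver 2→3: 3[foll,t=1,-]
e3 deliver 3→2: ·
e4 deliver 2→0: 0[foll,t=1,-]
e5 deliver 0→2: 2[lead,t=1,-]
e6 deliver 2→1: 1[foll,t=1,-]
e7 deliver 1→2: ·
e8 propose(2,'r'): 2[lead,t=1,r]
e9 deliver 2→4: 4[foll,t=1,-]
e10 deliver 4→2: ·
e11 deliver 2→0: 0[foll,t=1,r]
e12 deliver 0→2: ·
e13 timeout(1): 1[cand,t=2,-]
e14 deliver 1→2: 2[foll,t=2,r]
e15 deliver 2→1: ·
e16 deliver 1→0: 0[foll,t=2,r]
e17 deliver 0→1: ·
e18 deliver 1→4: 4[foll,t=2,-]
e19 deliver 4→1: 1[lead,t=2,-]

yes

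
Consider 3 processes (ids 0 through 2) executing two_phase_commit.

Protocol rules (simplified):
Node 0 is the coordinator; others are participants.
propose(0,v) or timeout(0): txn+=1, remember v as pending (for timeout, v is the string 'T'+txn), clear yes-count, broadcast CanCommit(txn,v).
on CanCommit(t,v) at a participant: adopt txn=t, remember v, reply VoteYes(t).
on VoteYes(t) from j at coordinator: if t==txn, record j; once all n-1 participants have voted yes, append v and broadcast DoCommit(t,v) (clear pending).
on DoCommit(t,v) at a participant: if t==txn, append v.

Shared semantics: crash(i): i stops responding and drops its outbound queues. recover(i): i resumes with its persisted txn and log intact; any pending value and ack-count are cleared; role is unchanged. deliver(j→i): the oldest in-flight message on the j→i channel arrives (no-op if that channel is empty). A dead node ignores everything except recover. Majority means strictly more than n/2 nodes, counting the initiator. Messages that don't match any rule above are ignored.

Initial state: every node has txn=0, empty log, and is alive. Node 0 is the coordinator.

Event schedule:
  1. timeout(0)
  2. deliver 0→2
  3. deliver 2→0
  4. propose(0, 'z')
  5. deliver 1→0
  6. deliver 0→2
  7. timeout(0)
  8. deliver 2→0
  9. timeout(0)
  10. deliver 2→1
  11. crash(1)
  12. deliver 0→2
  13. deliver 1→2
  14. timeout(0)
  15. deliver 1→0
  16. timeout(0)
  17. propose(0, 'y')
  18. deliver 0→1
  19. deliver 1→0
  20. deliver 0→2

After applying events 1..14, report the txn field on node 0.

[1] timeout(0) → N0(coor t1 [-])
[2] deliver 0→2 → N2(part t1 [-])
[3] deliver 2→0 → ∅
[4] propose(0,'z') → N0(coor t2 [-])
[5] deliver 1→0 → ∅
[6] deliver 0→2 → N2(part t2 [-])
[7] timeout(0) → N0(coor t3 [-])
[8] deliver 2→0 → ∅
[9] timeout(0) → N0(coor t4 [-])
[10] deliver 2→1 → ∅
[11] crash(1) → N1(✗part t0 [-])
[12] deliver 0→2 → N2(part t3 [-])
[13] deliver 1→2 → ∅
[14] timeout(0) → N0(coor t5 [-])

5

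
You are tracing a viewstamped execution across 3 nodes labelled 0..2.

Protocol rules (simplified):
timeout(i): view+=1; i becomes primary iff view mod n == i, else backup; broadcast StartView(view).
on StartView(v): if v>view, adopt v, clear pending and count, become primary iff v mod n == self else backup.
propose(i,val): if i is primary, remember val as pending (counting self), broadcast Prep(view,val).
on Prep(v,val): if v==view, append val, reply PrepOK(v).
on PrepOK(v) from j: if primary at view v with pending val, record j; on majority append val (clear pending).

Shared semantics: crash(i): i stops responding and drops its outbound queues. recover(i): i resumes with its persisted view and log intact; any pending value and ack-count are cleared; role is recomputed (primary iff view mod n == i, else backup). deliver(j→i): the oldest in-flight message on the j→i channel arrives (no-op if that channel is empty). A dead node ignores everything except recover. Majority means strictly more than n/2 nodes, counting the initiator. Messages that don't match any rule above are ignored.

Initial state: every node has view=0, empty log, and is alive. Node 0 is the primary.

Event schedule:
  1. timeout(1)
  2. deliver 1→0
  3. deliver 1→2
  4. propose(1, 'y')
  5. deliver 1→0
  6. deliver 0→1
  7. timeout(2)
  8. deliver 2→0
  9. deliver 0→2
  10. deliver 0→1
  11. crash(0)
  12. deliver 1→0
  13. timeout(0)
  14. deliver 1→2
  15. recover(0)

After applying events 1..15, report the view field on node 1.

1

e1 timeout(1): 1[prim,v=1,-]
e2 deliver 1→0: 0[back,v=1,-]
e3 deliver 1→2: 2[back,v=1,-]
e4 propose(1,'y'): ·
e5 deliver 1→0: 0[back,v=1,y]
e6 deliver 0→1: 1[prim,v=1,y]
e7 timeout(2): 2[prim,v=2,-]
e8 deliver 2→0: 0[back,v=2,y]
e9 deliver 0→2: ·
e10 deliver 0→1: ·
e11 crash(0): 0[✗back,v=2,y]
e12 deliver 1→0: ·
e13 timeout(0): ·
e14 deliver 1→2: ·
e15 recover(0): 0[back,v=2,y]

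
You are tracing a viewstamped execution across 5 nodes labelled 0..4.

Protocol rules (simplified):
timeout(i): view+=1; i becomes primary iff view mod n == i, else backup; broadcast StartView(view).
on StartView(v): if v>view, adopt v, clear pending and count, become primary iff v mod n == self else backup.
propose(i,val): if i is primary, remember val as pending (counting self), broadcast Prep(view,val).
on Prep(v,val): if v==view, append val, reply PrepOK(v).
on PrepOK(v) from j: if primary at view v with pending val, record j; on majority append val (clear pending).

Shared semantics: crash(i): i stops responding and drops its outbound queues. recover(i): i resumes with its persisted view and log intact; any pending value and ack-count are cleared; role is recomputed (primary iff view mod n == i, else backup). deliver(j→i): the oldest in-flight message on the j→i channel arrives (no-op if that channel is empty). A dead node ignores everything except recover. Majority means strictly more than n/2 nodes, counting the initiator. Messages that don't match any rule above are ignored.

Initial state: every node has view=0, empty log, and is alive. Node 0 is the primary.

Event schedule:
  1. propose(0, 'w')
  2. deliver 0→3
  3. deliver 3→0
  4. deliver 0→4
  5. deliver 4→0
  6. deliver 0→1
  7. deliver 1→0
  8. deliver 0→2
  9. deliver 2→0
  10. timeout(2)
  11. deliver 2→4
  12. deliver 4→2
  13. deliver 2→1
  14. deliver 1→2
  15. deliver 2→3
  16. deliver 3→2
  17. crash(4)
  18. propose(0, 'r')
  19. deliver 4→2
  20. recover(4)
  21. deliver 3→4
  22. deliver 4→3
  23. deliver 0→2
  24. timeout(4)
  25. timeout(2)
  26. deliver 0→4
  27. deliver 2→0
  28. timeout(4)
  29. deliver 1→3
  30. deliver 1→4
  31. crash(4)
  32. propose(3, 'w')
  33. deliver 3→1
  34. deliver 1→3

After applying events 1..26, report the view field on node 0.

0

1. propose(0,'w'):  nop
2. deliver 0→3:  <3:back v0 w>
3. deliver 3→0:  nop
4. deliver 0→4:  <4:back v0 w>
5. deliver 4→0:  <0:prim v0 w>
6. deliver 0→1:  <1:back v0 w>
7. deliver 1→0:  nop
8. deliver 0→2:  <2:back v0 w>
9. deliver 2→0:  nop
10. timeout(2):  <2:back v1 w>
11. deliver 2→4:  <4:back v1 w>
12. deliver 4→2:  nop
13. deliver 2→1:  <1:prim v1 w>
14. deliver 1→2:  nop
15. deliver 2→3:  <3:back v1 w>
16. deliver 3→2:  nop
17. crash(4):  <4:✗back v1 w>
18. propose(0,'r'):  nop
19. deliver 4→2:  nop
20. recover(4):  <4:back v1 w>
21. deliver 3→4:  nop
22. deliver 4→3:  nop
23. deliver 0→2:  nop
24. timeout(4):  <4:back v2 w>
25. timeout(2):  <2:prim v2 w>
26. deliver 0→4:  nop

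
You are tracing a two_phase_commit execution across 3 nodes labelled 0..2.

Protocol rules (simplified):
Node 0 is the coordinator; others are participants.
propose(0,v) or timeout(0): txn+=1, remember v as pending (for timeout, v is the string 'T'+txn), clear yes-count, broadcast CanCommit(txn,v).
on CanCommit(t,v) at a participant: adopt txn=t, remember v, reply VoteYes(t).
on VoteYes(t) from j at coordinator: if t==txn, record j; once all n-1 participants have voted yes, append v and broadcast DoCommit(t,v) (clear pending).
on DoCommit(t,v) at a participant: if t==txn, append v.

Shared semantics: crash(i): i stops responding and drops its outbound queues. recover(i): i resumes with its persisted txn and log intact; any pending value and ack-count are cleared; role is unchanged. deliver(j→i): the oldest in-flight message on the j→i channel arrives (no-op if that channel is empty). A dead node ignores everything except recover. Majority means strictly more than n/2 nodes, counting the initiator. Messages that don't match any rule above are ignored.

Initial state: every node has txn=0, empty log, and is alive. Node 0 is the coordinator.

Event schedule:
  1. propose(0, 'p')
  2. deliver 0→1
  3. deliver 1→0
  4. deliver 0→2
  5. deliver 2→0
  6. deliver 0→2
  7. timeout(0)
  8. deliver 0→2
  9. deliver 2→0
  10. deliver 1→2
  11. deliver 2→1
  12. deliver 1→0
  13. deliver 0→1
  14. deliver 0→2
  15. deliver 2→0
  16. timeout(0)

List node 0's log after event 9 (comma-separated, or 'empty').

p

step 1 propose(0,'p'): 0={coor,t=1,log=-}
step 2 deliver 0→1: 1={part,t=1,log=-}
step 3 deliver 1→0: —
step 4 deliver 0→2: 2={part,t=1,log=-}
step 5 deliver 2→0: 0={coor,t=1,log=p}
step 6 deliver 0→2: 2={part,t=1,log=p}
step 7 timeout(0): 0={coor,t=2,log=p}
step 8 deliver 0→2: 2={part,t=2,log=p}
step 9 deliver 2→0: —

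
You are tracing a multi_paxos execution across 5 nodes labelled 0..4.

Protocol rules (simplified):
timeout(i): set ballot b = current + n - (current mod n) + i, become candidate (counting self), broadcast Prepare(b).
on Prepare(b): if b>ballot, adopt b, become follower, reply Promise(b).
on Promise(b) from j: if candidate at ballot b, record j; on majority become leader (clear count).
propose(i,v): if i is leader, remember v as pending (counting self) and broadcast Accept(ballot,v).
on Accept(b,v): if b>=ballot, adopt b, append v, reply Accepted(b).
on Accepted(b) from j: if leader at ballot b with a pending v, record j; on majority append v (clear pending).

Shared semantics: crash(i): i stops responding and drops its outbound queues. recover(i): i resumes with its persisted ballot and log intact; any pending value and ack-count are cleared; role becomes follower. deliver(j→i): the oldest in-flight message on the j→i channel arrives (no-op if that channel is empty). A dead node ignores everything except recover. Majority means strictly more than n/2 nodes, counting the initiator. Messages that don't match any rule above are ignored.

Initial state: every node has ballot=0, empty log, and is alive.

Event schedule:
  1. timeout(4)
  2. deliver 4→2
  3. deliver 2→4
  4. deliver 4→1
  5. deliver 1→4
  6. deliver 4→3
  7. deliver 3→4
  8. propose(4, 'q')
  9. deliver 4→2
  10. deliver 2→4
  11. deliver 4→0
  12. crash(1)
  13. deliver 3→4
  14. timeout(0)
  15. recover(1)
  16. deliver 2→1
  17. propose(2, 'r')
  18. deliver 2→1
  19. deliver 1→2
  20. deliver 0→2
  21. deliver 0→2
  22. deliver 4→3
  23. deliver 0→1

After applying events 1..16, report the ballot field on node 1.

9

step 1 timeout(4): 4={cand,b=9,log=-}
step 2 deliver 4→2: 2={foll,b=9,log=-}
step 3 deliver 2→4: —
step 4 deliver 4→1: 1={foll,b=9,log=-}
step 5 deliver 1→4: 4={lead,b=9,log=-}
step 6 deliver 4→3: 3={foll,b=9,log=-}
step 7 deliver 3→4: —
step 8 propose(4,'q'): —
step 9 deliver 4→2: 2={foll,b=9,log=q}
step 10 deliver 2→4: —
step 11 deliver 4→0: 0={foll,b=9,log=-}
step 12 crash(1): 1={✗foll,b=9,log=-}
step 13 deliver 3→4: —
step 14 timeout(0): 0={cand,b=10,log=-}
step 15 recover(1): 1={foll,b=9,log=-}
step 16 deliver 2→1: —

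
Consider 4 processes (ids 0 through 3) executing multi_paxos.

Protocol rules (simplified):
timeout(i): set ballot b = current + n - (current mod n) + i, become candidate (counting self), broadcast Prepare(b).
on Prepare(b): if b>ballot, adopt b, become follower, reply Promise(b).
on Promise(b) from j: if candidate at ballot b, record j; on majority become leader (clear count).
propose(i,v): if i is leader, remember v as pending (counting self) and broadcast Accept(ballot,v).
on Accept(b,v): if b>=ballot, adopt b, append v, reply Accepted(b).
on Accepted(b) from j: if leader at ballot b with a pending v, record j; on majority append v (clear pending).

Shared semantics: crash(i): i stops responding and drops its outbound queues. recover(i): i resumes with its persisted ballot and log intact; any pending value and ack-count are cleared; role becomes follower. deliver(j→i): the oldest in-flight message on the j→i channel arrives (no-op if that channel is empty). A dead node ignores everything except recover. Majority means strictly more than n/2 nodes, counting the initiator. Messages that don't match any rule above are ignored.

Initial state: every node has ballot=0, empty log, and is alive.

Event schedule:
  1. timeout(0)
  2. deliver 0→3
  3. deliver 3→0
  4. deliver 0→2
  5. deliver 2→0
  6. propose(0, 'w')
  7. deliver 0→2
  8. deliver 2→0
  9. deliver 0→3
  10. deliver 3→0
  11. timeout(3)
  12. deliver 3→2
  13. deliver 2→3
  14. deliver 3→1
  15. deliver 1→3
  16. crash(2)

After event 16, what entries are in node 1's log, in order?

after 1 — timeout(0): n0:cand/b4/[-]
after 2 — deliver 0→3: n3:foll/b4/[-]
after 3 — deliver 3→0: ·
after 4 — deliver 0→2: n2:foll/b4/[-]
after 5 — deliver 2→0: n0:lead/b4/[-]
after 6 — propose(0,'w'): ·
after 7 — deliver 0→2: n2:foll/b4/[w]
after 8 — deliver 2→0: ·
after 9 — deliver 0→3: n3:foll/b4/[w]
after 10 — deliver 3→0: n0:lead/b4/[w]
after 11 — timeout(3): n3:cand/b11/[w]
after 12 — deliver 3→2: n2:foll/b11/[w]
after 13 — deliver 2→3: ·
after 14 — deliver 3→1: n1:foll/b11/[-]
after 15 — deliver 1→3: n3:lead/b11/[w]
after 16 — crash(2): n2:✗foll/b11/[w]

empty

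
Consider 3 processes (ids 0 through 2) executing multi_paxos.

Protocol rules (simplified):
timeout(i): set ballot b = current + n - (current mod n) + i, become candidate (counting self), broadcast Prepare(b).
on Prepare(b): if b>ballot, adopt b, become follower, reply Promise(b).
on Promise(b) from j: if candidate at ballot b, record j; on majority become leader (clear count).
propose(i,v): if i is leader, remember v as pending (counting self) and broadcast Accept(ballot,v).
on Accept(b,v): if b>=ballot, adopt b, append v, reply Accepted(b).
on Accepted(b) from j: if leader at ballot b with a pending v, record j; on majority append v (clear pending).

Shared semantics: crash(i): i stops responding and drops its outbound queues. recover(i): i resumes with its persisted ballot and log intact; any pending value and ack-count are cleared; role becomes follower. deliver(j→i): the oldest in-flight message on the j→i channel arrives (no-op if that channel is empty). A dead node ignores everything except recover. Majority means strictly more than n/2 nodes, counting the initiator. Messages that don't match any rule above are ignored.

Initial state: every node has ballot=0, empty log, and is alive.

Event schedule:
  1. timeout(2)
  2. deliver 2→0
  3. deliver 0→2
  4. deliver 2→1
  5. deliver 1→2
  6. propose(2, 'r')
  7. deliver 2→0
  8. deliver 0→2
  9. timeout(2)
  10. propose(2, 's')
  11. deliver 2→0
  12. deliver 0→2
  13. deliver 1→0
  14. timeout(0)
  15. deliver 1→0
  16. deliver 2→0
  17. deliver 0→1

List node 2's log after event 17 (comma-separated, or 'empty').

1. timeout(2):  <2:cand b5 ->
2. deliver 2→0:  <0:foll b5 ->
3. deliver 0→2:  <2:lead b5 ->
4. deliver 2→1:  <1:foll b5 ->
5. deliver 1→2:  nop
6. propose(2,'r'):  nop
7. deliver 2→0:  <0:foll b5 r>
8. deliver 0→2:  <2:lead b5 r>
9. timeout(2):  <2:cand b8 r>
10. propose(2,'s'):  nop
11. deliver 2→0:  <0:foll b8 r>
12. deliver 0→2:  <2:lead b8 r>
13. deliver 1→0:  nop
14. timeout(0):  <0:cand b9 r>
15. deliver 1→0:  nop
16. deliver 2→0:  nop
17. deliver 0→1:  <1:foll b9 ->

r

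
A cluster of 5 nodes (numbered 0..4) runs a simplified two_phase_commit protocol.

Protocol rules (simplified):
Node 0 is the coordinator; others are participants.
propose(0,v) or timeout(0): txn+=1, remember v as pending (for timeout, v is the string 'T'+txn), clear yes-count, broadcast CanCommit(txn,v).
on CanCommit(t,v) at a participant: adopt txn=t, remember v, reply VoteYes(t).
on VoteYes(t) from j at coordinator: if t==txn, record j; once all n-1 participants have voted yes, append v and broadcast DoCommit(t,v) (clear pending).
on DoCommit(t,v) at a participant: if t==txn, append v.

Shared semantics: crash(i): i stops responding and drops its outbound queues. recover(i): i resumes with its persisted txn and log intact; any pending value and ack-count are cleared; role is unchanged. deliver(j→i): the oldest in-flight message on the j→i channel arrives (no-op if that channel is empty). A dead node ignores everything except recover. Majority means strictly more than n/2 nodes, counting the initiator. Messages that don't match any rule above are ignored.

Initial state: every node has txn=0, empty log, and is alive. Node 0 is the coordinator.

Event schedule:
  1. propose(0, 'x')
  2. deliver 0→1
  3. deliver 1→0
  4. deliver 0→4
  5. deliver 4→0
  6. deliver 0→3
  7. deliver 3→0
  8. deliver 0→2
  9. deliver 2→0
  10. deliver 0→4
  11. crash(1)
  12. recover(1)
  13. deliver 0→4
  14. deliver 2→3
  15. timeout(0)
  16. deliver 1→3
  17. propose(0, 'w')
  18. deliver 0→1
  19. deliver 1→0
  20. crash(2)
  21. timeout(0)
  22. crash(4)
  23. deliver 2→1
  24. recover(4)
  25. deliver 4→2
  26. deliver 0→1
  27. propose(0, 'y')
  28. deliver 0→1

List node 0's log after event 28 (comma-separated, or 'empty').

x

e1 propose(0,'x'): 0[coor,t=1,-]
e2 deliver 0→1: 1[part,t=1,-]
e3 deliver 1→0: ·
e4 deliver 0→4: 4[part,t=1,-]
e5 deliver 4→0: ·
e6 deliver 0→3: 3[part,t=1,-]
e7 deliver 3→0: ·
e8 deliver 0→2: 2[part,t=1,-]
e9 deliver 2→0: 0[coor,t=1,x]
e10 deliver 0→4: 4[part,t=1,x]
e11 crash(1): 1[✗part,t=1,-]
e12 recover(1): 1[part,t=1,-]
e13 deliver 0→4: ·
e14 deliver 2→3: ·
e15 timeout(0): 0[coor,t=2,x]
e16 deliver 1→3: ·
e17 propose(0,'w'): 0[coor,t=3,x]
e18 deliver 0→1: 1[part,t=1,x]
e19 deliver 1→0: ·
e20 crash(2): 2[✗part,t=1,-]
e21 timeout(0): 0[coor,t=4,x]
e22 crash(4): 4[✗part,t=1,x]
e23 deliver 2→1: ·
e24 recover(4): 4[part,t=1,x]
e25 deliver 4→2: ·
e26 deliver 0→1: 1[part,t=2,x]
e27 propose(0,'y'): 0[coor,t=5,x]
e28 deliver 0→1: 1[part,t=3,x]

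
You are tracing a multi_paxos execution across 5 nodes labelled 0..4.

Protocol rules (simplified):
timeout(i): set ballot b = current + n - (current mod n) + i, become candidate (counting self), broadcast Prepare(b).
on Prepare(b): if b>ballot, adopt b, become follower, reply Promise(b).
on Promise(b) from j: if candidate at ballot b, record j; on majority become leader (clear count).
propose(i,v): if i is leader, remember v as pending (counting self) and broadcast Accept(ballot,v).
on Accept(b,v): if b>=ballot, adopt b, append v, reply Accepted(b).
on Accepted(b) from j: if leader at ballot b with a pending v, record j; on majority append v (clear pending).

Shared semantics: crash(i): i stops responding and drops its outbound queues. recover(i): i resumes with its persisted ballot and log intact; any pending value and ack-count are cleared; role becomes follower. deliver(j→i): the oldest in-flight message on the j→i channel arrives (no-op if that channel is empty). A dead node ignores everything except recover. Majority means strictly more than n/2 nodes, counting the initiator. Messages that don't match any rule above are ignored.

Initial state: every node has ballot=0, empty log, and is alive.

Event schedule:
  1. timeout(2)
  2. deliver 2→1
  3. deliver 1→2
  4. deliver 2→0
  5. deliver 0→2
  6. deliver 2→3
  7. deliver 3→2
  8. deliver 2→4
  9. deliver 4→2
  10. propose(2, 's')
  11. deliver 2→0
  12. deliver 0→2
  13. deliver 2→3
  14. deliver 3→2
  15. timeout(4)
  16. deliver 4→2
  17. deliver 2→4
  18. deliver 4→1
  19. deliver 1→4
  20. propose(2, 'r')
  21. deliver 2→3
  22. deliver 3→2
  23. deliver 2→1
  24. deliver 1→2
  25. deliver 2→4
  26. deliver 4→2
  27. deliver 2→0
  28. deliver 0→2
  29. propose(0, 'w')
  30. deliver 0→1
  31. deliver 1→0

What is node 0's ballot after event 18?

after 1 — timeout(2): n2:cand/b7/[-]
after 2 — deliver 2→1: n1:foll/b7/[-]
after 3 — deliver 1→2: ·
after 4 — deliver 2→0: n0:foll/b7/[-]
after 5 — deliver 0→2: n2:lead/b7/[-]
after 6 — deliver 2→3: n3:foll/b7/[-]
after 7 — deliver 3→2: ·
after 8 — deliver 2→4: n4:foll/b7/[-]
after 9 — deliver 4→2: ·
after 10 — propose(2,'s'): ·
after 11 — deliver 2→0: n0:foll/b7/[s]
after 12 — deliver 0→2: ·
after 13 — deliver 2→3: n3:foll/b7/[s]
after 14 — deliver 3→2: n2:lead/b7/[s]
after 15 — timeout(4): n4:cand/b14/[-]
after 16 — deliver 4→2: n2:foll/b14/[s]
after 17 — deliver 2→4: ·
after 18 — deliver 4→1: n1:foll/b14/[-]

7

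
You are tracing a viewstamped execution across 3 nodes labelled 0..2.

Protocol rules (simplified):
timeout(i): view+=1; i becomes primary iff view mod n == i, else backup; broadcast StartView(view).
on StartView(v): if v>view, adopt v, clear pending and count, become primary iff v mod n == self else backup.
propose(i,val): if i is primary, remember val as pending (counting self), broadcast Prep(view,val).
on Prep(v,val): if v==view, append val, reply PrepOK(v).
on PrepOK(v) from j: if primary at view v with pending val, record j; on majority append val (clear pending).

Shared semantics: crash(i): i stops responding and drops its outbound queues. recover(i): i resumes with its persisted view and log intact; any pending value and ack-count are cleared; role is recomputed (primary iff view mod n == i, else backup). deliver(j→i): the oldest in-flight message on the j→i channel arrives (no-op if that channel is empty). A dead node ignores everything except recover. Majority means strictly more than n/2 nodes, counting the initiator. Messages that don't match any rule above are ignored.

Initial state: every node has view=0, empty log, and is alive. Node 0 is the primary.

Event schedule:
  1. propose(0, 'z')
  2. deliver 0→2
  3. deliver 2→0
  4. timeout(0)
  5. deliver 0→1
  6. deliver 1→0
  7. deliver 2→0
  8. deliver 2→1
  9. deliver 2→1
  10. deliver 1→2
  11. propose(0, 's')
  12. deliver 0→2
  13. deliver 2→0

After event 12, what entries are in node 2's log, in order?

e1 propose(0,'z'): ·
e2 deliver 0→2: 2[back,v=0,z]
e3 deliver 2→0: 0[prim,v=0,z]
e4 timeout(0): 0[back,v=1,z]
e5 deliver 0→1: 1[back,v=0,z]
e6 deliver 1→0: ·
e7 deliver 2→0: ·
e8 deliver 2→1: ·
e9 deliver 2→1: ·
e10 deliver 1→2: ·
e11 propose(0,'s'): ·
e12 deliver 0→2: 2[back,v=1,z]

z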